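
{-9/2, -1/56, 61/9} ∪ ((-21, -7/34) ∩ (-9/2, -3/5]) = [-9/2, -3/5] ∪ {-1/56, 61/9}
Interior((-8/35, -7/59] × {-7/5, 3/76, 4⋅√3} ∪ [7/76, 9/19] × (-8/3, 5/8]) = (7/76, 9/19) × (-8/3, 5/8)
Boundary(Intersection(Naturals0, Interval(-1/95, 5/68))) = Range(0, 1, 1)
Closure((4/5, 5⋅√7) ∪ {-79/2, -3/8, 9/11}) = {-79/2, -3/8} ∪ [4/5, 5⋅√7]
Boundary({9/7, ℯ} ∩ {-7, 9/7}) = {9/7}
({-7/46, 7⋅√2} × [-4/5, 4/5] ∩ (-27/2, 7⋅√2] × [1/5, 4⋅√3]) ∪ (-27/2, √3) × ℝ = ((-27/2, √3) × ℝ) ∪ ({-7/46, 7⋅√2} × [1/5, 4/5])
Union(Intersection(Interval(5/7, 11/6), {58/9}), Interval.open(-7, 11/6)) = Interval.open(-7, 11/6)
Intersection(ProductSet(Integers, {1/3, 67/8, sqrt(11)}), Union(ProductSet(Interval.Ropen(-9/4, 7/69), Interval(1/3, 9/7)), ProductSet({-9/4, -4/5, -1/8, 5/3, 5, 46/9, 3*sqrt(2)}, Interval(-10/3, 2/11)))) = ProductSet(Range(-2, 1, 1), {1/3})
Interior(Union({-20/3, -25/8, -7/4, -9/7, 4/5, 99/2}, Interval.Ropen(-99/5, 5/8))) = Interval.open(-99/5, 5/8)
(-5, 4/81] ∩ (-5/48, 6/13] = (-5/48, 4/81]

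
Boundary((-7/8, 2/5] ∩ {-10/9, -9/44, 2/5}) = {-9/44, 2/5}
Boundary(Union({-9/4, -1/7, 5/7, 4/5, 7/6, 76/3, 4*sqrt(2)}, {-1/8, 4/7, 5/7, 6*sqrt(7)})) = {-9/4, -1/7, -1/8, 4/7, 5/7, 4/5, 7/6, 76/3, 4*sqrt(2), 6*sqrt(7)}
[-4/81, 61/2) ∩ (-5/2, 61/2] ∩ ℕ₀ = {0, 1, …, 30}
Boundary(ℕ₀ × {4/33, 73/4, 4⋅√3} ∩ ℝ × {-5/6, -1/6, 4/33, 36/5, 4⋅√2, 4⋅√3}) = ℕ₀ × {4/33, 4⋅√3}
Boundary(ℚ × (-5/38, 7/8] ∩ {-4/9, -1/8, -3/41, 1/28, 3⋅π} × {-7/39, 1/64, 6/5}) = {-4/9, -1/8, -3/41, 1/28} × {1/64}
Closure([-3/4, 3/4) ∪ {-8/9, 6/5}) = {-8/9, 6/5} ∪ [-3/4, 3/4]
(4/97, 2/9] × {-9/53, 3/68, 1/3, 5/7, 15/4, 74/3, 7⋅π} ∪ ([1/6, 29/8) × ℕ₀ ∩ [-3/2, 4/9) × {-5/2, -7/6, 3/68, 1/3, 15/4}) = (4/97, 2/9] × {-9/53, 3/68, 1/3, 5/7, 15/4, 74/3, 7⋅π}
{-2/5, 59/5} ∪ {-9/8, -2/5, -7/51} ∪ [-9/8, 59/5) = [-9/8, 59/5]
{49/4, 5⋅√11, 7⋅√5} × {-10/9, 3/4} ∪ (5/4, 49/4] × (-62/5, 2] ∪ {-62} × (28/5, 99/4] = ({-62} × (28/5, 99/4]) ∪ ((5/4, 49/4] × (-62/5, 2]) ∪ ({49/4, 5⋅√11, 7⋅√5} × {-10/9, 3/4})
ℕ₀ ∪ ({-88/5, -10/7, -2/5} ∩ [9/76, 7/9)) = ℕ₀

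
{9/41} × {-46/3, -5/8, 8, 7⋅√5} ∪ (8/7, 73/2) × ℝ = ((8/7, 73/2) × ℝ) ∪ ({9/41} × {-46/3, -5/8, 8, 7⋅√5})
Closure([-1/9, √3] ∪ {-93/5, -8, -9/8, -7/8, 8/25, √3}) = {-93/5, -8, -9/8, -7/8} ∪ [-1/9, √3]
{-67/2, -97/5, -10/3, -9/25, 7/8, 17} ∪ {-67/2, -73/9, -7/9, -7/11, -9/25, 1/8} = {-67/2, -97/5, -73/9, -10/3, -7/9, -7/11, -9/25, 1/8, 7/8, 17}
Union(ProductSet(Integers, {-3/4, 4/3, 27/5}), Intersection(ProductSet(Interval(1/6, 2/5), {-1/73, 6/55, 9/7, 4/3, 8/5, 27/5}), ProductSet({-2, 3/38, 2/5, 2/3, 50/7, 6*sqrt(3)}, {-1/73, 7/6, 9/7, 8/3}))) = Union(ProductSet({2/5}, {-1/73, 9/7}), ProductSet(Integers, {-3/4, 4/3, 27/5}))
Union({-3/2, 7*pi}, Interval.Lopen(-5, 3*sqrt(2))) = Union({7*pi}, Interval.Lopen(-5, 3*sqrt(2)))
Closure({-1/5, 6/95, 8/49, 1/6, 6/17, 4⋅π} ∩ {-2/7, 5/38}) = ∅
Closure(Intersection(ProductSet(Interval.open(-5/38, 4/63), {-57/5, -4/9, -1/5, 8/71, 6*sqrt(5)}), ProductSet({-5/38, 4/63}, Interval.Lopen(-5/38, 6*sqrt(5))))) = EmptySet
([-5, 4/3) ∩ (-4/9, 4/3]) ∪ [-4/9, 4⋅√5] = [-4/9, 4⋅√5]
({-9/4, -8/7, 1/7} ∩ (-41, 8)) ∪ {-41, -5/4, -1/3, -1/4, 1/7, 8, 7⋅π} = {-41, -9/4, -5/4, -8/7, -1/3, -1/4, 1/7, 8, 7⋅π}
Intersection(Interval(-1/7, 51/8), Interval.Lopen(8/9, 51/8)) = Interval.Lopen(8/9, 51/8)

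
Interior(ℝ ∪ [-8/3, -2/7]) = (-∞, ∞)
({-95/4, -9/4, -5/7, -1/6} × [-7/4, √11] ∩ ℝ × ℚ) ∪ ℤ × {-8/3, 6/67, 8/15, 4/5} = (ℤ × {-8/3, 6/67, 8/15, 4/5}) ∪ ({-95/4, -9/4, -5/7, -1/6} × (ℚ ∩ [-7/4, √11]))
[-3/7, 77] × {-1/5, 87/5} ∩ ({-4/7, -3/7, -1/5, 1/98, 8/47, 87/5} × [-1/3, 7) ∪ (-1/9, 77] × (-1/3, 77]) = ({-3/7, -1/5, 1/98, 8/47, 87/5} × {-1/5}) ∪ ((-1/9, 77] × {-1/5, 87/5})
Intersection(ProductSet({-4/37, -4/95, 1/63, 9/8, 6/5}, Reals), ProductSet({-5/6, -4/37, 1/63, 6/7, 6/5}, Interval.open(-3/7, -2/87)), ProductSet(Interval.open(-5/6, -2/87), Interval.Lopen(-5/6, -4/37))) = ProductSet({-4/37}, Interval.Lopen(-3/7, -4/37))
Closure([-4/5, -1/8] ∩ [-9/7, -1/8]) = [-4/5, -1/8]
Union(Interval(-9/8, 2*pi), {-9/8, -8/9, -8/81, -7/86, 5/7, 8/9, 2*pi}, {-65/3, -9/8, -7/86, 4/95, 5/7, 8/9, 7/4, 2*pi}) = Union({-65/3}, Interval(-9/8, 2*pi))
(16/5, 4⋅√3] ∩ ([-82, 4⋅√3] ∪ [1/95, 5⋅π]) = (16/5, 4⋅√3]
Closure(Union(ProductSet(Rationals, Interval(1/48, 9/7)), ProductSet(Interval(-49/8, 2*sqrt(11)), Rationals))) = Union(ProductSet(Interval(-49/8, 2*sqrt(11)), Reals), ProductSet(Reals, Interval(1/48, 9/7)))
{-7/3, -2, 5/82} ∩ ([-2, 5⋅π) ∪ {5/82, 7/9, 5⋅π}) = {-2, 5/82}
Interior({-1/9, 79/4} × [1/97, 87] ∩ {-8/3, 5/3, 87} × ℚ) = ∅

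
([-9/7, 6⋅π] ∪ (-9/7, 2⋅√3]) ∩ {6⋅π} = {6⋅π}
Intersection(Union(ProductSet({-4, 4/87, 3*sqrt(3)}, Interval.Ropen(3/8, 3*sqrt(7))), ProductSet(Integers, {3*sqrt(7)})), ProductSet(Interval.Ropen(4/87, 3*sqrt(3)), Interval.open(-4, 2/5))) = ProductSet({4/87}, Interval.Ropen(3/8, 2/5))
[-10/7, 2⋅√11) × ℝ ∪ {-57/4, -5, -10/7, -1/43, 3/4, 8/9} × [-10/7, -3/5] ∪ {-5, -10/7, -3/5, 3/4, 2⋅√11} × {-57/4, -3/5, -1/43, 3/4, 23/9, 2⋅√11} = ([-10/7, 2⋅√11) × ℝ) ∪ ({-57/4, -5, -10/7, -1/43, 3/4, 8/9} × [-10/7, -3/5]) ∪ ({-5, -10/7, -3/5, 3/4, 2⋅√11} × {-57/4, -3/5, -1/43, 3/4, 23/9, 2⋅√11})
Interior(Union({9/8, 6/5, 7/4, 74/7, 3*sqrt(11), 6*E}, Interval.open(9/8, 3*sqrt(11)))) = Interval.open(9/8, 3*sqrt(11))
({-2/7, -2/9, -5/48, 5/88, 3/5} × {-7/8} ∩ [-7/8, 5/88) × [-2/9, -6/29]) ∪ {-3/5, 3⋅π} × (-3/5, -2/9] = {-3/5, 3⋅π} × (-3/5, -2/9]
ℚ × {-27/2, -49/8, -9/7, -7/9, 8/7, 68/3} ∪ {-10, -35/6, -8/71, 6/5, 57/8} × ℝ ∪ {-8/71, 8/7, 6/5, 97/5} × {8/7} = ({-10, -35/6, -8/71, 6/5, 57/8} × ℝ) ∪ (ℚ × {-27/2, -49/8, -9/7, -7/9, 8/7, 68/3})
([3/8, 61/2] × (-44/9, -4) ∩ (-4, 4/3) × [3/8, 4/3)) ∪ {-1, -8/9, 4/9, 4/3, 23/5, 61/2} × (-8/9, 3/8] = {-1, -8/9, 4/9, 4/3, 23/5, 61/2} × (-8/9, 3/8]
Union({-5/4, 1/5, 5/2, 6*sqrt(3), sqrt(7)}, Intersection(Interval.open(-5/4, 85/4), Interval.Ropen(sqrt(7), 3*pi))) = Union({-5/4, 1/5, 5/2, 6*sqrt(3)}, Interval.Ropen(sqrt(7), 3*pi))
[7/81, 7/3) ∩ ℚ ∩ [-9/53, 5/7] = ℚ ∩ [7/81, 5/7]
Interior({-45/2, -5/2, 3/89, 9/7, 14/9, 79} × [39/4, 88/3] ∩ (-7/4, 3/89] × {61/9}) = ∅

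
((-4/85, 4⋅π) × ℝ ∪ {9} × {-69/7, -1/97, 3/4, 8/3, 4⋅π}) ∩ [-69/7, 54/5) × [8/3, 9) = (-4/85, 54/5) × [8/3, 9)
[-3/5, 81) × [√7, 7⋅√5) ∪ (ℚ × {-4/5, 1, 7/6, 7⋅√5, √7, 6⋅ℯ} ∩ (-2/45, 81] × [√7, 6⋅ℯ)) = ((ℚ ∩ (-2/45, 81]) × {7⋅√5, √7}) ∪ ([-3/5, 81) × [√7, 7⋅√5))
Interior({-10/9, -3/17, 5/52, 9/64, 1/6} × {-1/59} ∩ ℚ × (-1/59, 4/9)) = ∅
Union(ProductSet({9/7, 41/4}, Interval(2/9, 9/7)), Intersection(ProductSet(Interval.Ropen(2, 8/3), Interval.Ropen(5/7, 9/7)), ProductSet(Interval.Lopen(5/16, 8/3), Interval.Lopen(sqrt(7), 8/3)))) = ProductSet({9/7, 41/4}, Interval(2/9, 9/7))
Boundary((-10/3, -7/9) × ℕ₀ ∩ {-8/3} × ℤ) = {-8/3} × ℕ₀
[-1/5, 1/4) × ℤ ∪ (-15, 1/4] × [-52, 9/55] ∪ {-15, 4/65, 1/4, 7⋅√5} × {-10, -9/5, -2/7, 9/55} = ([-1/5, 1/4) × ℤ) ∪ ((-15, 1/4] × [-52, 9/55]) ∪ ({-15, 4/65, 1/4, 7⋅√5} × {-10, -9/5, -2/7, 9/55})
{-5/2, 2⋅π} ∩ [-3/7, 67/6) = {2⋅π}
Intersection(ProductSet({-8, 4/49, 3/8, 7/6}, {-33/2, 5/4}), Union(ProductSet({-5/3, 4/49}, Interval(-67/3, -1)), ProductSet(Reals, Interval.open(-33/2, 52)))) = Union(ProductSet({4/49}, {-33/2}), ProductSet({-8, 4/49, 3/8, 7/6}, {5/4}))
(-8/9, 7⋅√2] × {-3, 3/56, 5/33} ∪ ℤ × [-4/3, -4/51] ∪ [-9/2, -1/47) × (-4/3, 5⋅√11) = (ℤ × [-4/3, -4/51]) ∪ ((-8/9, 7⋅√2] × {-3, 3/56, 5/33}) ∪ ([-9/2, -1/47) × (-4/3, 5⋅√11))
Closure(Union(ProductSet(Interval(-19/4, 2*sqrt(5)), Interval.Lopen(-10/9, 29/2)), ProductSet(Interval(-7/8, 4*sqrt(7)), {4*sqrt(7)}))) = Union(ProductSet(Interval(-19/4, 2*sqrt(5)), Interval(-10/9, 29/2)), ProductSet(Interval(-7/8, 4*sqrt(7)), {4*sqrt(7)}))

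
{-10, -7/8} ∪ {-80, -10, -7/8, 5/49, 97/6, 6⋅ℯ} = {-80, -10, -7/8, 5/49, 97/6, 6⋅ℯ}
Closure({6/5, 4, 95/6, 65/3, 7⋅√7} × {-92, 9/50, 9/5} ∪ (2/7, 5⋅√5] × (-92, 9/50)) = ({2/7, 5⋅√5} × [-92, 9/50]) ∪ ([2/7, 5⋅√5] × {-92, 9/50}) ∪ ({6/5, 4, 95/6, 65/3, 7⋅√7} × {-92, 9/50, 9/5}) ∪ ((2/7, 5⋅√5] × (-92, 9/50))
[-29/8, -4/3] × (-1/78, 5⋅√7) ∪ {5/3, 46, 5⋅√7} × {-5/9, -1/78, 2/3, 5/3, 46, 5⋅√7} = ([-29/8, -4/3] × (-1/78, 5⋅√7)) ∪ ({5/3, 46, 5⋅√7} × {-5/9, -1/78, 2/3, 5/3, 46, 5⋅√7})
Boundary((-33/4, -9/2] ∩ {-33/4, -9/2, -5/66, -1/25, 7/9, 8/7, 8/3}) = {-9/2}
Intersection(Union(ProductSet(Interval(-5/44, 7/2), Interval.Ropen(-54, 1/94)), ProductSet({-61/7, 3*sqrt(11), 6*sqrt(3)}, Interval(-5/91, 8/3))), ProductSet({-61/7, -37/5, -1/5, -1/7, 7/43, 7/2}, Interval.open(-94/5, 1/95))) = Union(ProductSet({-61/7}, Interval.Ropen(-5/91, 1/95)), ProductSet({7/43, 7/2}, Interval.open(-94/5, 1/95)))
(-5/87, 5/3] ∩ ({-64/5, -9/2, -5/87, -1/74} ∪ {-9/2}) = {-1/74}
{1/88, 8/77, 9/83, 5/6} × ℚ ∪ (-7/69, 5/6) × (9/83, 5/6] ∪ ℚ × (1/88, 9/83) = ({1/88, 8/77, 9/83, 5/6} × ℚ) ∪ (ℚ × (1/88, 9/83)) ∪ ((-7/69, 5/6) × (9/83, 5/6])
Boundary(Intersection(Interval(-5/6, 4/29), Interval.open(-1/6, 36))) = {-1/6, 4/29}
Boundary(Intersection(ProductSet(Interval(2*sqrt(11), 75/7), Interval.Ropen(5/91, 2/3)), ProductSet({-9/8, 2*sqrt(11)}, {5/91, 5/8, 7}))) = ProductSet({2*sqrt(11)}, {5/91, 5/8})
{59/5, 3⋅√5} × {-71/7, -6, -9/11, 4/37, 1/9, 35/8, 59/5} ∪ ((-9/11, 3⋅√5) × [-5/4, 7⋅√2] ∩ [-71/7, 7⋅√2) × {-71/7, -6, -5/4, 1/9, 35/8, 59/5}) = ((-9/11, 3⋅√5) × {-5/4, 1/9, 35/8}) ∪ ({59/5, 3⋅√5} × {-71/7, -6, -9/11, 4/37, 1/9, 35/8, 59/5})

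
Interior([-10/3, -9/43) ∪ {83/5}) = (-10/3, -9/43)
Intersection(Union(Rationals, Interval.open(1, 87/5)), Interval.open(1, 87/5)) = Union(Intersection(Interval.open(1, 87/5), Rationals), Interval.open(1, 87/5))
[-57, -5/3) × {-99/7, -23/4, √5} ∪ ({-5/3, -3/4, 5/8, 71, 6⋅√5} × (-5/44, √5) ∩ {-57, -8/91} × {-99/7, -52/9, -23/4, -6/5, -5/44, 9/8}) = [-57, -5/3) × {-99/7, -23/4, √5}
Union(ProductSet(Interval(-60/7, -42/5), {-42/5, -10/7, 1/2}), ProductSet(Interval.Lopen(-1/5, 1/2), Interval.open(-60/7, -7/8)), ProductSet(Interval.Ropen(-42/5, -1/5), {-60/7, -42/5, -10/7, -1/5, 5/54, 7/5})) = Union(ProductSet(Interval(-60/7, -42/5), {-42/5, -10/7, 1/2}), ProductSet(Interval.Ropen(-42/5, -1/5), {-60/7, -42/5, -10/7, -1/5, 5/54, 7/5}), ProductSet(Interval.Lopen(-1/5, 1/2), Interval.open(-60/7, -7/8)))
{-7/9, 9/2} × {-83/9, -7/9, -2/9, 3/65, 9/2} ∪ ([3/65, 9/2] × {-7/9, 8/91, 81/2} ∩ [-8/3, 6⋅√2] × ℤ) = {-7/9, 9/2} × {-83/9, -7/9, -2/9, 3/65, 9/2}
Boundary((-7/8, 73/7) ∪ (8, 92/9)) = {-7/8, 73/7}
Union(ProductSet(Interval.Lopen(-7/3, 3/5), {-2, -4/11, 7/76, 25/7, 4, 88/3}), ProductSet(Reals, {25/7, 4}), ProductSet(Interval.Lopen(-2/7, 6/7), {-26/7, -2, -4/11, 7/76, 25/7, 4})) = Union(ProductSet(Interval.Lopen(-7/3, 3/5), {-2, -4/11, 7/76, 25/7, 4, 88/3}), ProductSet(Interval.Lopen(-2/7, 6/7), {-26/7, -2, -4/11, 7/76, 25/7, 4}), ProductSet(Reals, {25/7, 4}))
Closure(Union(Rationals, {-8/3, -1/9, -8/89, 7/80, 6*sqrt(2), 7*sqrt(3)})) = Reals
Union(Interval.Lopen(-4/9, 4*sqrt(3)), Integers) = Union(Integers, Interval.Lopen(-4/9, 4*sqrt(3)))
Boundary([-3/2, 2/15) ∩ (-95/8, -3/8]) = {-3/2, -3/8}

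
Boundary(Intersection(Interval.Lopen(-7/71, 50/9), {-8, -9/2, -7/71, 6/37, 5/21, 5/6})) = {6/37, 5/21, 5/6}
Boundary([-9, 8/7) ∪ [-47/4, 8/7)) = {-47/4, 8/7}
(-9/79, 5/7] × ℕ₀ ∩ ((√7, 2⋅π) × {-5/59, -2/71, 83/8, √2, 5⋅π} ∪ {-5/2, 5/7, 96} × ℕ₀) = {5/7} × ℕ₀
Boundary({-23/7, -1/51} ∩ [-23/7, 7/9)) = {-23/7, -1/51}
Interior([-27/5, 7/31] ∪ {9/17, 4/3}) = (-27/5, 7/31)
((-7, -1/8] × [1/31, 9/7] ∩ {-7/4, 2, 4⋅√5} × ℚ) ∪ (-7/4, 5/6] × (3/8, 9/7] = ({-7/4} × (ℚ ∩ [1/31, 9/7])) ∪ ((-7/4, 5/6] × (3/8, 9/7])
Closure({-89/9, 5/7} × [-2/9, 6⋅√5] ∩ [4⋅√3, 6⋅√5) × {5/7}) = ∅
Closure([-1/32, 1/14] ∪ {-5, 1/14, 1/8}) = {-5, 1/8} ∪ [-1/32, 1/14]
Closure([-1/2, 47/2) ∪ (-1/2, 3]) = [-1/2, 47/2]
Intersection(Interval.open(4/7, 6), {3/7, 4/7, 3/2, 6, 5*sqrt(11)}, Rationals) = {3/2}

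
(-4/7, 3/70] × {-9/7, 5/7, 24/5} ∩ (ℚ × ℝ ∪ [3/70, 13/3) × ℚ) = (ℚ ∩ (-4/7, 3/70]) × {-9/7, 5/7, 24/5}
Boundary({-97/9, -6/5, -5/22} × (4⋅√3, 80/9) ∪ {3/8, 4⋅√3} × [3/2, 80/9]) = ({3/8, 4⋅√3} × [3/2, 80/9]) ∪ ({-97/9, -6/5, -5/22} × [4⋅√3, 80/9])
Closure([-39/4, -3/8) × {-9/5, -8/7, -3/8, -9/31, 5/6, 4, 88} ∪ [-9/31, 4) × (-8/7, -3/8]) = ({-9/31, 4} × [-8/7, -3/8]) ∪ ([-9/31, 4] × {-8/7, -3/8}) ∪ ([-9/31, 4) × (-8/7, -3/8]) ∪ ([-39/4, -3/8] × {-9/5, -8/7, -3/8, -9/31, 5/6, 4, 88})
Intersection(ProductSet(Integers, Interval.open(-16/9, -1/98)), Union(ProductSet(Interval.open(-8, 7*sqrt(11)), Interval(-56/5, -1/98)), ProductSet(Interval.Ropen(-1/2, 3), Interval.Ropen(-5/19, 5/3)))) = ProductSet(Range(-7, 24, 1), Interval.open(-16/9, -1/98))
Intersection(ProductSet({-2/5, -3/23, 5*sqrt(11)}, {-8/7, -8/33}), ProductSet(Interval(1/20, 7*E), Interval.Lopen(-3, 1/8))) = ProductSet({5*sqrt(11)}, {-8/7, -8/33})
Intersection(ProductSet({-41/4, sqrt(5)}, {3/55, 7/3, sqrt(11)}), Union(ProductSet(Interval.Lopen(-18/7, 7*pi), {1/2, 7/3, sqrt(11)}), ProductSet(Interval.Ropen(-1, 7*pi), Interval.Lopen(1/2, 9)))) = ProductSet({sqrt(5)}, {7/3, sqrt(11)})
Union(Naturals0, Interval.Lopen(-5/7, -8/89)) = Union(Interval.Lopen(-5/7, -8/89), Naturals0)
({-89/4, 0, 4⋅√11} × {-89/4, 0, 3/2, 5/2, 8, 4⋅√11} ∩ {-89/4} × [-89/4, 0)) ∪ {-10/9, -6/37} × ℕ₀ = ({-89/4} × {-89/4}) ∪ ({-10/9, -6/37} × ℕ₀)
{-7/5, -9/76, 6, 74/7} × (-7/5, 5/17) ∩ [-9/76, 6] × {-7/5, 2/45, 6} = {-9/76, 6} × {2/45}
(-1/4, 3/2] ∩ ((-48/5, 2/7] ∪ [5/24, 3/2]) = (-1/4, 3/2]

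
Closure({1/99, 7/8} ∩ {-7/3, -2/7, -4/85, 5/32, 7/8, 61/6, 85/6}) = {7/8}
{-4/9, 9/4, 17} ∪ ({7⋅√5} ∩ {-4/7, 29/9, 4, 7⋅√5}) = {-4/9, 9/4, 17, 7⋅√5}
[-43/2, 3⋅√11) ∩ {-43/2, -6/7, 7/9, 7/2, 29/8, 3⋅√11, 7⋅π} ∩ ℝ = {-43/2, -6/7, 7/9, 7/2, 29/8}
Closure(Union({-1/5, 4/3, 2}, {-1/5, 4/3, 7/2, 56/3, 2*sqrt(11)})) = {-1/5, 4/3, 2, 7/2, 56/3, 2*sqrt(11)}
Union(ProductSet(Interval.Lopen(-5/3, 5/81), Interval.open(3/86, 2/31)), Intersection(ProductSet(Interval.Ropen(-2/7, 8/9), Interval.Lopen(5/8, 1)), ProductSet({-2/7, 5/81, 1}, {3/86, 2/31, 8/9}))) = Union(ProductSet({-2/7, 5/81}, {8/9}), ProductSet(Interval.Lopen(-5/3, 5/81), Interval.open(3/86, 2/31)))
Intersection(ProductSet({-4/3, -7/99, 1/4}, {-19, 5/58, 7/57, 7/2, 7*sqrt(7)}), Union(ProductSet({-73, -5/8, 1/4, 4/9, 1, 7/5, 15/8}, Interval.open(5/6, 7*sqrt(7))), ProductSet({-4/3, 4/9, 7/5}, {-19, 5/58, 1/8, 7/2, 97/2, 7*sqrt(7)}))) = Union(ProductSet({-4/3}, {-19, 5/58, 7/2, 7*sqrt(7)}), ProductSet({1/4}, {7/2}))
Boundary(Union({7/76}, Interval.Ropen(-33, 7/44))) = {-33, 7/44}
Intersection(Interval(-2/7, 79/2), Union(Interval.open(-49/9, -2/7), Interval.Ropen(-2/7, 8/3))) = Interval.Ropen(-2/7, 8/3)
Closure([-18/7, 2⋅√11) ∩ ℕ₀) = {0, 1, …, 6}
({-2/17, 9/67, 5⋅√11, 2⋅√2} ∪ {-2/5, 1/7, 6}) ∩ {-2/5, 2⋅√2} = {-2/5, 2⋅√2}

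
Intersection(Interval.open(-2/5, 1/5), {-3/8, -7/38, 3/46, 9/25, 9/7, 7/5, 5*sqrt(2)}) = {-3/8, -7/38, 3/46}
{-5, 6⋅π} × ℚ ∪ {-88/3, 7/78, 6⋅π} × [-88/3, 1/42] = ({-5, 6⋅π} × ℚ) ∪ ({-88/3, 7/78, 6⋅π} × [-88/3, 1/42])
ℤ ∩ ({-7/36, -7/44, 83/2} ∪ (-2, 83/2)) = {-1, 0, …, 41}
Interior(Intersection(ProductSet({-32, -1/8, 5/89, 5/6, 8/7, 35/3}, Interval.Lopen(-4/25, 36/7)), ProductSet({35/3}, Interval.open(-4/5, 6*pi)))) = EmptySet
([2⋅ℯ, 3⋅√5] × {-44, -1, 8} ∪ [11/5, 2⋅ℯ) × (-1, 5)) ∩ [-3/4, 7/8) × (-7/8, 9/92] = ∅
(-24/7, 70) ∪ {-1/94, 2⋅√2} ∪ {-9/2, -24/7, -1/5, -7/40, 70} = {-9/2} ∪ [-24/7, 70]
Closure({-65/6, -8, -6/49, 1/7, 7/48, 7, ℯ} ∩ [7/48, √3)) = {7/48}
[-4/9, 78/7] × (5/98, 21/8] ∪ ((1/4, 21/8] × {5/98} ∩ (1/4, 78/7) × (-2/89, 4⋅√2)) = ((1/4, 21/8] × {5/98}) ∪ ([-4/9, 78/7] × (5/98, 21/8])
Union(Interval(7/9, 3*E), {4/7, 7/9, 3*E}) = Union({4/7}, Interval(7/9, 3*E))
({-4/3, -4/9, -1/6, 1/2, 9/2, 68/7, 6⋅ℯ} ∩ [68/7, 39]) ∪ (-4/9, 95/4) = (-4/9, 95/4)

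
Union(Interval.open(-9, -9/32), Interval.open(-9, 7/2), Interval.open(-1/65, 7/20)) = Interval.open(-9, 7/2)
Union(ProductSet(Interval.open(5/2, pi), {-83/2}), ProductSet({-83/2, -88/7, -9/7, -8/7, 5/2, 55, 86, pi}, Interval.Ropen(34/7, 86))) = Union(ProductSet({-83/2, -88/7, -9/7, -8/7, 5/2, 55, 86, pi}, Interval.Ropen(34/7, 86)), ProductSet(Interval.open(5/2, pi), {-83/2}))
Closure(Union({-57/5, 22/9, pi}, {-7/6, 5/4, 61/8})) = {-57/5, -7/6, 5/4, 22/9, 61/8, pi}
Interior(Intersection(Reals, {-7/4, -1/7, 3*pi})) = EmptySet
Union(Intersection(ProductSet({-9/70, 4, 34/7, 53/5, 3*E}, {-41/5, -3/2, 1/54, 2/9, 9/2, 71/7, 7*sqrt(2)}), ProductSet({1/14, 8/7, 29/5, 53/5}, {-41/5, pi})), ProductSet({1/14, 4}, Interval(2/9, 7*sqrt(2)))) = Union(ProductSet({53/5}, {-41/5}), ProductSet({1/14, 4}, Interval(2/9, 7*sqrt(2))))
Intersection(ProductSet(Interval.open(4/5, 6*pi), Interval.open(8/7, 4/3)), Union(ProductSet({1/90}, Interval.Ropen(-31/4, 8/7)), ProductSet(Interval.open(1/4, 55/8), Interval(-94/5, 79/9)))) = ProductSet(Interval.open(4/5, 55/8), Interval.open(8/7, 4/3))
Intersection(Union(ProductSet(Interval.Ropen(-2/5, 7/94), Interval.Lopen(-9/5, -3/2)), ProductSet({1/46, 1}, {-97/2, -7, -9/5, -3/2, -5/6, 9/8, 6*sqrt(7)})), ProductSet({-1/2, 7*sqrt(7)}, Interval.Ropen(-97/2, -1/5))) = EmptySet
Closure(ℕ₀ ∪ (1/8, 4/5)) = ℕ₀ ∪ [1/8, 4/5] ∪ (ℕ₀ \ (1/8, 4/5))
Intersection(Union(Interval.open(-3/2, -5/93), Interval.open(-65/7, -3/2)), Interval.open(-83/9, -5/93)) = Union(Interval.open(-83/9, -3/2), Interval.open(-3/2, -5/93))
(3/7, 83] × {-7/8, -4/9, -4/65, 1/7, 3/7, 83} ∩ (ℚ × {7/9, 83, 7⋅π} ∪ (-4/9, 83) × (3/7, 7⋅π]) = (ℚ ∩ (3/7, 83]) × {83}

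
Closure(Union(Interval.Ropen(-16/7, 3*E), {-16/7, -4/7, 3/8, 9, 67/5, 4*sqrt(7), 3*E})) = Union({9, 67/5, 4*sqrt(7)}, Interval(-16/7, 3*E))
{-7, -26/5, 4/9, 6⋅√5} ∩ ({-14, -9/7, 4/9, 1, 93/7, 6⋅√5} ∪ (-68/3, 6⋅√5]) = {-7, -26/5, 4/9, 6⋅√5}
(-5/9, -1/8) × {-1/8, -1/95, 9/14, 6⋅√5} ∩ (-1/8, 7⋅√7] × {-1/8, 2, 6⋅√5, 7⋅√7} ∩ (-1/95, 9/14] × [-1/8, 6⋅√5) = ∅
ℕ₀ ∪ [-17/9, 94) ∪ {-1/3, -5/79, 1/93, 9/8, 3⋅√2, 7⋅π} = [-17/9, 94] ∪ ℕ₀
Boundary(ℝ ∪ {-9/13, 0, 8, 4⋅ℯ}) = ∅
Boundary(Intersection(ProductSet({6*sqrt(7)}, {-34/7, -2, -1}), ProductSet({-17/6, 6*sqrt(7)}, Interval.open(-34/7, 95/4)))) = ProductSet({6*sqrt(7)}, {-2, -1})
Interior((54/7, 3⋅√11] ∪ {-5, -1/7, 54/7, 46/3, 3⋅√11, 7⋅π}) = (54/7, 3⋅√11)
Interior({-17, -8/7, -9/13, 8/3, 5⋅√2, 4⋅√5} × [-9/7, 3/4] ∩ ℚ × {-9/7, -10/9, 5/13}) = ∅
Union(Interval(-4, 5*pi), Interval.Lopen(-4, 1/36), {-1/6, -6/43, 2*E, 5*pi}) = Interval(-4, 5*pi)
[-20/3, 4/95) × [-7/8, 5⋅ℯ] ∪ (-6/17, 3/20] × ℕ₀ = ((-6/17, 3/20] × ℕ₀) ∪ ([-20/3, 4/95) × [-7/8, 5⋅ℯ])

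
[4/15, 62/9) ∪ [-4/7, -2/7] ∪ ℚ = ℚ ∪ [-4/7, -2/7] ∪ [4/15, 62/9]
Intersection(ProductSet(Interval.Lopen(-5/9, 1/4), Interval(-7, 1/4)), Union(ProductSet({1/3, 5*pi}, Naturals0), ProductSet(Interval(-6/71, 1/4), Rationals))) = ProductSet(Interval(-6/71, 1/4), Intersection(Interval(-7, 1/4), Rationals))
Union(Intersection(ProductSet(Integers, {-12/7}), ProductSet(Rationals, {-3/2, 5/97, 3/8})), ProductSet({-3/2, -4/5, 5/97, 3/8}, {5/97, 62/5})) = ProductSet({-3/2, -4/5, 5/97, 3/8}, {5/97, 62/5})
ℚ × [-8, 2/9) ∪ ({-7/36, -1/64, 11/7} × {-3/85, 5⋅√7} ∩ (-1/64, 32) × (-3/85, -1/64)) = ℚ × [-8, 2/9)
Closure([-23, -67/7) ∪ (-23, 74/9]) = [-23, 74/9]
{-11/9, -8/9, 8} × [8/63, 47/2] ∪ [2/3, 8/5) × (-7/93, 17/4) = ({-11/9, -8/9, 8} × [8/63, 47/2]) ∪ ([2/3, 8/5) × (-7/93, 17/4))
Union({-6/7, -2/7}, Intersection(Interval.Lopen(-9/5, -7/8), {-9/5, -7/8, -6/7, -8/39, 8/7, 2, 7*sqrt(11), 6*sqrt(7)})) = {-7/8, -6/7, -2/7}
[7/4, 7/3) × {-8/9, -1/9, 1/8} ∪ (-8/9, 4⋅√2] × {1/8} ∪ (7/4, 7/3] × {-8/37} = ((7/4, 7/3] × {-8/37}) ∪ ([7/4, 7/3) × {-8/9, -1/9, 1/8}) ∪ ((-8/9, 4⋅√2] × {1/8})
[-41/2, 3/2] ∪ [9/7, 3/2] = [-41/2, 3/2]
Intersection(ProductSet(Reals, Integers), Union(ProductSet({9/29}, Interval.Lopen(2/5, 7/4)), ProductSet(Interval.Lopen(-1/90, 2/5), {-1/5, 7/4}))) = ProductSet({9/29}, Range(1, 2, 1))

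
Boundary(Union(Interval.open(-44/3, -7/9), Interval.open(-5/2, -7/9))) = {-44/3, -7/9}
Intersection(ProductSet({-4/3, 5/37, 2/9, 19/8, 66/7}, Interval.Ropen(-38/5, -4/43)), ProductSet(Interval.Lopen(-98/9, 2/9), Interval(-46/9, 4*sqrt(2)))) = ProductSet({-4/3, 5/37, 2/9}, Interval.Ropen(-46/9, -4/43))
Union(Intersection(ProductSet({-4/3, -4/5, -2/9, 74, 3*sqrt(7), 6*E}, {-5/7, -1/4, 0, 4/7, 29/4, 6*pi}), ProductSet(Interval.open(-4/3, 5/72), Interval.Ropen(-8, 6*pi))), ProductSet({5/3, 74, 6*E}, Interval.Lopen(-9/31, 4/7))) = Union(ProductSet({-4/5, -2/9}, {-5/7, -1/4, 0, 4/7, 29/4}), ProductSet({5/3, 74, 6*E}, Interval.Lopen(-9/31, 4/7)))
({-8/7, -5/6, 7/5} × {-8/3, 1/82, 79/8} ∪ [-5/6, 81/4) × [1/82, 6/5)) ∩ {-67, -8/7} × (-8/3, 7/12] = {-8/7} × {1/82}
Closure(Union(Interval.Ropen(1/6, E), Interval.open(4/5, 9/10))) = Interval(1/6, E)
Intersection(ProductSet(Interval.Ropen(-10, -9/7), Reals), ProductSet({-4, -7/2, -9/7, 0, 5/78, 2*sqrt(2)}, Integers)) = ProductSet({-4, -7/2}, Integers)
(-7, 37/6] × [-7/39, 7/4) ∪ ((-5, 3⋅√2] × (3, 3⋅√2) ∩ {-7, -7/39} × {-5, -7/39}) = (-7, 37/6] × [-7/39, 7/4)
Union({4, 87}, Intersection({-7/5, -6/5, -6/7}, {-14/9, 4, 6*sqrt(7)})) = {4, 87}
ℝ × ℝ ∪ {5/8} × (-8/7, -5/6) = ℝ × ℝ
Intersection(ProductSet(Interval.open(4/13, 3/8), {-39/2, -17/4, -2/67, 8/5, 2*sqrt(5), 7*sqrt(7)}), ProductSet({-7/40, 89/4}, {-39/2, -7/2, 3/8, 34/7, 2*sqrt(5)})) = EmptySet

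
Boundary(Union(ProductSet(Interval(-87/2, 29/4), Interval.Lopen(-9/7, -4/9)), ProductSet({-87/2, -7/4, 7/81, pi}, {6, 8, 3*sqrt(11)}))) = Union(ProductSet({-87/2, 29/4}, Interval(-9/7, -4/9)), ProductSet({-87/2, -7/4, 7/81, pi}, {6, 8, 3*sqrt(11)}), ProductSet(Interval(-87/2, 29/4), {-9/7, -4/9}))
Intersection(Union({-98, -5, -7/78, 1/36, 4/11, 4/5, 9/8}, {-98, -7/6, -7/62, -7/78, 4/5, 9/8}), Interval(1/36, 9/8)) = {1/36, 4/11, 4/5, 9/8}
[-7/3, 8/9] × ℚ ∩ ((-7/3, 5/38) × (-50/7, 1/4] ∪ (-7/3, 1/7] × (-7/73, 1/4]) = ((-7/3, 5/38) × (ℚ ∩ (-50/7, 1/4])) ∪ ((-7/3, 1/7] × (ℚ ∩ (-7/73, 1/4]))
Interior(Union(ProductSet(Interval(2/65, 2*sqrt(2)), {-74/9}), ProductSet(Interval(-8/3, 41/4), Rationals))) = EmptySet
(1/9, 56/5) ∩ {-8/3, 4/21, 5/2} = {4/21, 5/2}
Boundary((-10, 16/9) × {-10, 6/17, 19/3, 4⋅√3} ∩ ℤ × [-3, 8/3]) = {-9, -8, …, 1} × {6/17}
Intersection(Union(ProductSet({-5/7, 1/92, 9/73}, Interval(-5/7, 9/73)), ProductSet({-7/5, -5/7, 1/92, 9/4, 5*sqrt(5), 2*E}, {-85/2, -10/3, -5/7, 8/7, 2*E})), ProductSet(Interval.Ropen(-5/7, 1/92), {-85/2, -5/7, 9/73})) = ProductSet({-5/7}, {-85/2, -5/7, 9/73})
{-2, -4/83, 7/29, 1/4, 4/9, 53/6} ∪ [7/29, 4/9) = {-2, -4/83, 53/6} ∪ [7/29, 4/9]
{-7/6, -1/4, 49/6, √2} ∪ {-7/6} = {-7/6, -1/4, 49/6, √2}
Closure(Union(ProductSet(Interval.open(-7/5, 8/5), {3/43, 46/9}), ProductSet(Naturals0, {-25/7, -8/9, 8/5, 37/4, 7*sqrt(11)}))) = Union(ProductSet(Interval(-7/5, 8/5), {3/43, 46/9}), ProductSet(Naturals0, {-25/7, -8/9, 8/5, 37/4, 7*sqrt(11)}))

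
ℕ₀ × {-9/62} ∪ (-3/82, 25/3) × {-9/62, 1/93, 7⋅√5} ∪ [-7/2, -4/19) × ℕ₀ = (ℕ₀ × {-9/62}) ∪ ([-7/2, -4/19) × ℕ₀) ∪ ((-3/82, 25/3) × {-9/62, 1/93, 7⋅√5})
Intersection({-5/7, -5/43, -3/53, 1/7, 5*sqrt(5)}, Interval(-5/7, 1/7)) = {-5/7, -5/43, -3/53, 1/7}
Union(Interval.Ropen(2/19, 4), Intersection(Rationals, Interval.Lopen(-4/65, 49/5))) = Union(Intersection(Interval.Lopen(-4/65, 49/5), Rationals), Interval(2/19, 4))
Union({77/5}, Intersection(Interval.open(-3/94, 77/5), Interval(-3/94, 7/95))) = Union({77/5}, Interval.Lopen(-3/94, 7/95))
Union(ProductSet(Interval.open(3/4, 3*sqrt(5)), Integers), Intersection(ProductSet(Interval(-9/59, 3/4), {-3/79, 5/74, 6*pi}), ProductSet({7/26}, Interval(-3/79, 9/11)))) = Union(ProductSet({7/26}, {-3/79, 5/74}), ProductSet(Interval.open(3/4, 3*sqrt(5)), Integers))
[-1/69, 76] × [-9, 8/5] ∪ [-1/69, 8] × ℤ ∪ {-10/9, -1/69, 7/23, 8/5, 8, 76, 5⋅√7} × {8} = ([-1/69, 8] × ℤ) ∪ ([-1/69, 76] × [-9, 8/5]) ∪ ({-10/9, -1/69, 7/23, 8/5, 8, 76, 5⋅√7} × {8})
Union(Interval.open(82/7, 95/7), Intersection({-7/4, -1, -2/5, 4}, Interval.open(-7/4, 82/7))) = Union({-1, -2/5, 4}, Interval.open(82/7, 95/7))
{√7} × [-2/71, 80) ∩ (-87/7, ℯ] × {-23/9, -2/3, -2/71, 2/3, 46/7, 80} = {√7} × {-2/71, 2/3, 46/7}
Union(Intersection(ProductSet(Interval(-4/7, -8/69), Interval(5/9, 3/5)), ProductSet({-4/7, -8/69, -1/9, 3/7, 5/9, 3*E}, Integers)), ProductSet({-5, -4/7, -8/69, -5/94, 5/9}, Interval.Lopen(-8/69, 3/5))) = ProductSet({-5, -4/7, -8/69, -5/94, 5/9}, Interval.Lopen(-8/69, 3/5))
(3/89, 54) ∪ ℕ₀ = ℕ₀ ∪ (3/89, 54]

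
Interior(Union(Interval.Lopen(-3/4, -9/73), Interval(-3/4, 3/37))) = Interval.open(-3/4, 3/37)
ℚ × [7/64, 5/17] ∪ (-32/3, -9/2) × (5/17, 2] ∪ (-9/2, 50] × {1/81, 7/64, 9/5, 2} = (ℚ × [7/64, 5/17]) ∪ ((-32/3, -9/2) × (5/17, 2]) ∪ ((-9/2, 50] × {1/81, 7/64, 9/5, 2})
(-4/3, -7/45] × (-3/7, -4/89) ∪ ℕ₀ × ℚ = (ℕ₀ × ℚ) ∪ ((-4/3, -7/45] × (-3/7, -4/89))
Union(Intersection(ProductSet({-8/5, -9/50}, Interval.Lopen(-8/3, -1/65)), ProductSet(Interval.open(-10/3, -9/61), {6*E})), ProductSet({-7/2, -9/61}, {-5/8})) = ProductSet({-7/2, -9/61}, {-5/8})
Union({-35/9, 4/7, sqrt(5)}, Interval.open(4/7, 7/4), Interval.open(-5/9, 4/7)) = Union({-35/9, sqrt(5)}, Interval.open(-5/9, 7/4))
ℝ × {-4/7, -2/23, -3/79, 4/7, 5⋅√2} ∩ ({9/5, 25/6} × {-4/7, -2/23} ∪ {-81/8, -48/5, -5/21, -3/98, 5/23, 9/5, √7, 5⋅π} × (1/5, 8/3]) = ({9/5, 25/6} × {-4/7, -2/23}) ∪ ({-81/8, -48/5, -5/21, -3/98, 5/23, 9/5, √7, 5⋅π} × {4/7})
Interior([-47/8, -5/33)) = (-47/8, -5/33)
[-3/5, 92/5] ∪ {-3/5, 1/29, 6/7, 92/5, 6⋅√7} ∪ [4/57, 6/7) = [-3/5, 92/5]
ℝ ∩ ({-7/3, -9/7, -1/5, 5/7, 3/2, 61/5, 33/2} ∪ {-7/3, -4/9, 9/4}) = {-7/3, -9/7, -4/9, -1/5, 5/7, 3/2, 9/4, 61/5, 33/2}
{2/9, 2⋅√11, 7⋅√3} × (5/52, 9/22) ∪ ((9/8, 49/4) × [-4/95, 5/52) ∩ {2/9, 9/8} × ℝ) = {2/9, 2⋅√11, 7⋅√3} × (5/52, 9/22)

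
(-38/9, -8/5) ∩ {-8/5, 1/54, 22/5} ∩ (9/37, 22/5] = ∅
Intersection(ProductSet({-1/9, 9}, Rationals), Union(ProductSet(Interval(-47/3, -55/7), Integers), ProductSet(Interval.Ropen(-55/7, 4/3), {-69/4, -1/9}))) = ProductSet({-1/9}, {-69/4, -1/9})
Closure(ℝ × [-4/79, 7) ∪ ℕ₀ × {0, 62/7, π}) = (ℕ₀ × {0, 62/7, π}) ∪ (ℝ × [-4/79, 7])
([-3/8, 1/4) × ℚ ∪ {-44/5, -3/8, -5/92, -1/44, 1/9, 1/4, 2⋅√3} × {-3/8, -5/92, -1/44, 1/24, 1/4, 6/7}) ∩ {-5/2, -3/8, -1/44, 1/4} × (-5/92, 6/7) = ({-3/8, -1/44, 1/4} × {-1/44, 1/24, 1/4}) ∪ ({-3/8, -1/44} × (ℚ ∩ (-5/92, 6/7)))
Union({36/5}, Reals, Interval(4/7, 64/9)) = Interval(-oo, oo)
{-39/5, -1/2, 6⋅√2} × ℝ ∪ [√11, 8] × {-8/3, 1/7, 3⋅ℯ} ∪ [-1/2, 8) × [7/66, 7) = ({-39/5, -1/2, 6⋅√2} × ℝ) ∪ ([-1/2, 8) × [7/66, 7)) ∪ ([√11, 8] × {-8/3, 1/7, 3⋅ℯ})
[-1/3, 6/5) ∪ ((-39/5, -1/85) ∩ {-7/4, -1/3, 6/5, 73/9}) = {-7/4} ∪ [-1/3, 6/5)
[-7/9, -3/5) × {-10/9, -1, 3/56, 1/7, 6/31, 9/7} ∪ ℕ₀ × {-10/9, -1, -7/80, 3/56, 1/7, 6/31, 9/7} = (ℕ₀ × {-10/9, -1, -7/80, 3/56, 1/7, 6/31, 9/7}) ∪ ([-7/9, -3/5) × {-10/9, -1, 3/56, 1/7, 6/31, 9/7})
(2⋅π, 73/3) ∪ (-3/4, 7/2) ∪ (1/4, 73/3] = (-3/4, 73/3]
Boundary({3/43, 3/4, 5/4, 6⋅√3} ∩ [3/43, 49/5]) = {3/43, 3/4, 5/4}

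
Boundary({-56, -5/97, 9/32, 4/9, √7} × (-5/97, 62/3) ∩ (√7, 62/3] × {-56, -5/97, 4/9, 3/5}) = ∅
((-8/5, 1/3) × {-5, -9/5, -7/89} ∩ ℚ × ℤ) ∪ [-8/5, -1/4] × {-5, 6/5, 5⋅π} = ((ℚ ∩ (-8/5, 1/3)) × {-5}) ∪ ([-8/5, -1/4] × {-5, 6/5, 5⋅π})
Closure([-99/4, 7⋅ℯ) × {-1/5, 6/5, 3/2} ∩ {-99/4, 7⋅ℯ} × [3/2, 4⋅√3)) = {-99/4} × {3/2}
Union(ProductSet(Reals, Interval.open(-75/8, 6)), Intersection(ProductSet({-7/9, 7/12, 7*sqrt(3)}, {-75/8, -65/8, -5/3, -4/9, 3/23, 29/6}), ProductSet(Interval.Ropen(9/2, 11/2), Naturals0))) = ProductSet(Reals, Interval.open(-75/8, 6))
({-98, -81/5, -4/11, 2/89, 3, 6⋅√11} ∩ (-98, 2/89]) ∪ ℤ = ℤ ∪ {-81/5, -4/11, 2/89}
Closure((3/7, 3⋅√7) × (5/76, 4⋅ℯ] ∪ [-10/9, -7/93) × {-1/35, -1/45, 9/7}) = ([-10/9, -7/93] × {-1/35, -1/45, 9/7}) ∪ ({3/7, 3⋅√7} × [5/76, 4⋅ℯ]) ∪ ([3/7, 3⋅√7] × {5/76, 4⋅ℯ}) ∪ ((3/7, 3⋅√7) × (5/76, 4⋅ℯ])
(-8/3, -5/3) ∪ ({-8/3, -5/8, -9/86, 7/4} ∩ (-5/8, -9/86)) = (-8/3, -5/3)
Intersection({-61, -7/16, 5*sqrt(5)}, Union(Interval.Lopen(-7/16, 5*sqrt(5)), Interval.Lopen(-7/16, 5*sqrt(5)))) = {5*sqrt(5)}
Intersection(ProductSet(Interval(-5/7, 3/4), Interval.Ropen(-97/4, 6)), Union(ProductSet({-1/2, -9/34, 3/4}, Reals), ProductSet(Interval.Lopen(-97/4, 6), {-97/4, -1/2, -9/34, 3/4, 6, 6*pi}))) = Union(ProductSet({-1/2, -9/34, 3/4}, Interval.Ropen(-97/4, 6)), ProductSet(Interval(-5/7, 3/4), {-97/4, -1/2, -9/34, 3/4}))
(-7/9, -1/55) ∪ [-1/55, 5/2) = (-7/9, 5/2)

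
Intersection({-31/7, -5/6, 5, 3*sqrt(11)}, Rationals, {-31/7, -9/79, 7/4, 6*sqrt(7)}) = {-31/7}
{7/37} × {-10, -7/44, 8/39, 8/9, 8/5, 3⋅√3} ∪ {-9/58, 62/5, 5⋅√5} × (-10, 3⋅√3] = ({7/37} × {-10, -7/44, 8/39, 8/9, 8/5, 3⋅√3}) ∪ ({-9/58, 62/5, 5⋅√5} × (-10, 3⋅√3])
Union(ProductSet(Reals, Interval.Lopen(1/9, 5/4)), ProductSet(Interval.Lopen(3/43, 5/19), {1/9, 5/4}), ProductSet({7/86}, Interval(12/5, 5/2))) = Union(ProductSet({7/86}, Interval(12/5, 5/2)), ProductSet(Interval.Lopen(3/43, 5/19), {1/9, 5/4}), ProductSet(Reals, Interval.Lopen(1/9, 5/4)))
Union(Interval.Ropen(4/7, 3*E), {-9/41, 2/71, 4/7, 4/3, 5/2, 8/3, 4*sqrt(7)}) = Union({-9/41, 2/71, 4*sqrt(7)}, Interval.Ropen(4/7, 3*E))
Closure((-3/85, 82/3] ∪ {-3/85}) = [-3/85, 82/3]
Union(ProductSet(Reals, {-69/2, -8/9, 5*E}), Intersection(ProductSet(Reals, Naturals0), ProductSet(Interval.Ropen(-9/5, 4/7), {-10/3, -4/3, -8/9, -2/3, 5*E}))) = ProductSet(Reals, {-69/2, -8/9, 5*E})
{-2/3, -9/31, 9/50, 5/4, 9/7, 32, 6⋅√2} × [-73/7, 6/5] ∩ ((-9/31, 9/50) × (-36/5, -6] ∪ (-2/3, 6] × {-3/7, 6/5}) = {-9/31, 9/50, 5/4, 9/7} × {-3/7, 6/5}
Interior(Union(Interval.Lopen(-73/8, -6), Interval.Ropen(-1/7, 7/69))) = Union(Interval.open(-73/8, -6), Interval.open(-1/7, 7/69))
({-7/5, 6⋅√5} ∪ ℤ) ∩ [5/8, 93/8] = {1, 2, …, 11}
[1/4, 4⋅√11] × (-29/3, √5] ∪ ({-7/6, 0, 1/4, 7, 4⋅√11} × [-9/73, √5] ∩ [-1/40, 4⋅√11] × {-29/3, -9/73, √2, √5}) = ([1/4, 4⋅√11] × (-29/3, √5]) ∪ ({0, 1/4, 7, 4⋅√11} × {-9/73, √2, √5})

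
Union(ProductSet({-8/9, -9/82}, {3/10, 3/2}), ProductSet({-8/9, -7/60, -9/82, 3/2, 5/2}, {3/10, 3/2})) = ProductSet({-8/9, -7/60, -9/82, 3/2, 5/2}, {3/10, 3/2})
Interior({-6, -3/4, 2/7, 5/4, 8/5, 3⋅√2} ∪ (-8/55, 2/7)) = (-8/55, 2/7)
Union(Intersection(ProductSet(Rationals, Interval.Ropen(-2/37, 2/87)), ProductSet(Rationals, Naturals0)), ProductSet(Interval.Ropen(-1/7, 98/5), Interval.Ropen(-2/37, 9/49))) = Union(ProductSet(Interval.Ropen(-1/7, 98/5), Interval.Ropen(-2/37, 9/49)), ProductSet(Rationals, Range(0, 1, 1)))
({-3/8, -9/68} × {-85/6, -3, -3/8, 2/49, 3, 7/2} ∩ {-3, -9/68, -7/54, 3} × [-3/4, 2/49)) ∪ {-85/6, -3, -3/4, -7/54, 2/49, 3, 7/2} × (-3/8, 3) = ({-9/68} × {-3/8}) ∪ ({-85/6, -3, -3/4, -7/54, 2/49, 3, 7/2} × (-3/8, 3))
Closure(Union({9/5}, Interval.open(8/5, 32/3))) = Interval(8/5, 32/3)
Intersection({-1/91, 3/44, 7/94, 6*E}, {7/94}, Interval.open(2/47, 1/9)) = {7/94}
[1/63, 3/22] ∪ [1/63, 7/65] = [1/63, 3/22]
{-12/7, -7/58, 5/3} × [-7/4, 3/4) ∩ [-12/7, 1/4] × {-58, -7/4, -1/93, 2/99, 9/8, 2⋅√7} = {-12/7, -7/58} × {-7/4, -1/93, 2/99}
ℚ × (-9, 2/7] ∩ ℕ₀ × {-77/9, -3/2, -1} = ℕ₀ × {-77/9, -3/2, -1}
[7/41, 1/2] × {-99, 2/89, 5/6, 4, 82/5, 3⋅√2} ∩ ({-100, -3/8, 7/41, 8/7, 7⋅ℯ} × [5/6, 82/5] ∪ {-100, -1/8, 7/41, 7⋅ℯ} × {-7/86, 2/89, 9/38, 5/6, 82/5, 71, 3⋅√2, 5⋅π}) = {7/41} × {2/89, 5/6, 4, 82/5, 3⋅√2}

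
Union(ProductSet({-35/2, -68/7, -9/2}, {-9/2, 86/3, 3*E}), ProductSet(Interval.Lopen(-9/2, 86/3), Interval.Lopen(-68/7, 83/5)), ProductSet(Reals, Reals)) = ProductSet(Reals, Reals)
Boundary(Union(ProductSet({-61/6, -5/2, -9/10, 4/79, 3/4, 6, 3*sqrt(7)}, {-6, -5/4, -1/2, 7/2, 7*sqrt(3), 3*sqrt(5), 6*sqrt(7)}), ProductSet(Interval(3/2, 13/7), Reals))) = Union(ProductSet({3/2, 13/7}, Reals), ProductSet({-61/6, -5/2, -9/10, 4/79, 3/4, 6, 3*sqrt(7)}, {-6, -5/4, -1/2, 7/2, 7*sqrt(3), 3*sqrt(5), 6*sqrt(7)}))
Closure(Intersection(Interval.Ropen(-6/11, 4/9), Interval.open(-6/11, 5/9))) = Interval(-6/11, 4/9)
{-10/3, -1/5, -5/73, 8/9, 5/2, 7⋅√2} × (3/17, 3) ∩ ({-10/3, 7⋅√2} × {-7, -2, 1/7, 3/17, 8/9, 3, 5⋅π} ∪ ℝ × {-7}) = {-10/3, 7⋅√2} × {8/9}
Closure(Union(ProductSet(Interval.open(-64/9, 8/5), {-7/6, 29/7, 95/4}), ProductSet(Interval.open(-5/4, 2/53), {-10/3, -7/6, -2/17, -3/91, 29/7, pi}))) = Union(ProductSet(Interval(-64/9, 8/5), {-7/6, 29/7, 95/4}), ProductSet(Interval(-5/4, 2/53), {-10/3, -7/6, -2/17, -3/91, 29/7, pi}))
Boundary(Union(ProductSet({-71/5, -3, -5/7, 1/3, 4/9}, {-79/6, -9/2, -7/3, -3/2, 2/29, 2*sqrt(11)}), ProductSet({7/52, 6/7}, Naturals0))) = Union(ProductSet({7/52, 6/7}, Naturals0), ProductSet({-71/5, -3, -5/7, 1/3, 4/9}, {-79/6, -9/2, -7/3, -3/2, 2/29, 2*sqrt(11)}))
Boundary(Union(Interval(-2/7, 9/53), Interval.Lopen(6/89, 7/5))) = {-2/7, 7/5}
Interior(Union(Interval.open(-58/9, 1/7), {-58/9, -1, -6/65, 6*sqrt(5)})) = Interval.open(-58/9, 1/7)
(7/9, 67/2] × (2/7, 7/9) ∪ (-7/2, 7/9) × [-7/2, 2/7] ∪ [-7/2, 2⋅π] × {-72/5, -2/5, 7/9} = ((-7/2, 7/9) × [-7/2, 2/7]) ∪ ((7/9, 67/2] × (2/7, 7/9)) ∪ ([-7/2, 2⋅π] × {-72/5, -2/5, 7/9})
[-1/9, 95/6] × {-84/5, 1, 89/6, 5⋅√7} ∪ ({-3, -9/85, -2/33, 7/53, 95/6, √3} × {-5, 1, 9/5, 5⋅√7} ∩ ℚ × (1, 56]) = ({-3, -9/85, -2/33, 7/53, 95/6} × {9/5, 5⋅√7}) ∪ ([-1/9, 95/6] × {-84/5, 1, 89/6, 5⋅√7})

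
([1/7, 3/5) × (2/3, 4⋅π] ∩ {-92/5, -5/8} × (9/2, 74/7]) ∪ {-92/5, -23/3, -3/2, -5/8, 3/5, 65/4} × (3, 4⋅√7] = {-92/5, -23/3, -3/2, -5/8, 3/5, 65/4} × (3, 4⋅√7]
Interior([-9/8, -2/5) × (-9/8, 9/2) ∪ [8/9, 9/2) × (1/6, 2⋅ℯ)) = ((-9/8, -2/5) × (-9/8, 9/2)) ∪ ((8/9, 9/2) × (1/6, 2⋅ℯ))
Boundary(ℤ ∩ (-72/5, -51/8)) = {-14, -13, …, -7}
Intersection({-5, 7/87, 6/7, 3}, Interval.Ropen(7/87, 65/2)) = {7/87, 6/7, 3}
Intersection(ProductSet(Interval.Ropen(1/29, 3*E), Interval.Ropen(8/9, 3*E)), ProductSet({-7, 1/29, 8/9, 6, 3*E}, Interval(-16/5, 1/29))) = EmptySet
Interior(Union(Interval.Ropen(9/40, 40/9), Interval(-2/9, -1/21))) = Union(Interval.open(-2/9, -1/21), Interval.open(9/40, 40/9))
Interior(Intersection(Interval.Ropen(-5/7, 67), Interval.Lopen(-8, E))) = Interval.open(-5/7, E)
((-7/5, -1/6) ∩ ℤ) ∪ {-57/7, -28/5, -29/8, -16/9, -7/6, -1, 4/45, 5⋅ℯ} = {-57/7, -28/5, -29/8, -16/9, -7/6, 4/45, 5⋅ℯ} ∪ {-1}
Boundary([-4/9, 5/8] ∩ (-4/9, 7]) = {-4/9, 5/8}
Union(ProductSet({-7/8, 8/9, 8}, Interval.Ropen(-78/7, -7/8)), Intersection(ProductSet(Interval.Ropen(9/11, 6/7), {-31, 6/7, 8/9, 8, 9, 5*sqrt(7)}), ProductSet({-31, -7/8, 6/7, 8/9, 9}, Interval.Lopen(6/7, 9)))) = ProductSet({-7/8, 8/9, 8}, Interval.Ropen(-78/7, -7/8))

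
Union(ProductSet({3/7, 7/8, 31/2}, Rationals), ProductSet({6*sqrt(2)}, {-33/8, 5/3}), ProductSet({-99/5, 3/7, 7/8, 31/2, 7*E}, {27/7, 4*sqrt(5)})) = Union(ProductSet({6*sqrt(2)}, {-33/8, 5/3}), ProductSet({3/7, 7/8, 31/2}, Rationals), ProductSet({-99/5, 3/7, 7/8, 31/2, 7*E}, {27/7, 4*sqrt(5)}))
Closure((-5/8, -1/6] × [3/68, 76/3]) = [-5/8, -1/6] × [3/68, 76/3]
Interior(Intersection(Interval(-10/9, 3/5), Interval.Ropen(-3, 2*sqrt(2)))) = Interval.open(-10/9, 3/5)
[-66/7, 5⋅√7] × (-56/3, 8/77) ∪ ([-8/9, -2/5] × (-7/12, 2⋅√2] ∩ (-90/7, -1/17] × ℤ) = ([-8/9, -2/5] × {0, 1, 2}) ∪ ([-66/7, 5⋅√7] × (-56/3, 8/77))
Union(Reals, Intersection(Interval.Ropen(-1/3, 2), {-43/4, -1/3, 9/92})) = Reals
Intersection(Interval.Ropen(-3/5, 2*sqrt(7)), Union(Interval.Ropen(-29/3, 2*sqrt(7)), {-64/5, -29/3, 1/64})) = Interval.Ropen(-3/5, 2*sqrt(7))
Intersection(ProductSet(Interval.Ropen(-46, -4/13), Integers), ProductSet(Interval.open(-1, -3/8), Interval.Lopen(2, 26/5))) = ProductSet(Interval.open(-1, -3/8), Range(3, 6, 1))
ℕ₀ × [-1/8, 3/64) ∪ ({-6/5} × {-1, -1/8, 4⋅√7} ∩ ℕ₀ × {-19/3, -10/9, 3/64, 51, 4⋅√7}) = ℕ₀ × [-1/8, 3/64)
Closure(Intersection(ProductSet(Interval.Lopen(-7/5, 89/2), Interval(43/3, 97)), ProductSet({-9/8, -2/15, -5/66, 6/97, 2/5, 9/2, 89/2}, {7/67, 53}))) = ProductSet({-9/8, -2/15, -5/66, 6/97, 2/5, 9/2, 89/2}, {53})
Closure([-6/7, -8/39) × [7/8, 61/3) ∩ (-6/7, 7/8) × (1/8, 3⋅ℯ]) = [-6/7, -8/39] × [7/8, 3⋅ℯ]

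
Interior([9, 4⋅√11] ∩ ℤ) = ∅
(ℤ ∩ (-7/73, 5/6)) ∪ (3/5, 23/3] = {0} ∪ (3/5, 23/3]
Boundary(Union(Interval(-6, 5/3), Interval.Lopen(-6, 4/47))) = {-6, 5/3}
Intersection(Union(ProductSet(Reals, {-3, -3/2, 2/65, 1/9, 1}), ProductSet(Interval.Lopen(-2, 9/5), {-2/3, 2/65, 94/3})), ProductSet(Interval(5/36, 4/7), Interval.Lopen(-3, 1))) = ProductSet(Interval(5/36, 4/7), {-3/2, -2/3, 2/65, 1/9, 1})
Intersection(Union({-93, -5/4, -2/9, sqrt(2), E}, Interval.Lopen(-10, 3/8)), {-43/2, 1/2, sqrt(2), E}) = {sqrt(2), E}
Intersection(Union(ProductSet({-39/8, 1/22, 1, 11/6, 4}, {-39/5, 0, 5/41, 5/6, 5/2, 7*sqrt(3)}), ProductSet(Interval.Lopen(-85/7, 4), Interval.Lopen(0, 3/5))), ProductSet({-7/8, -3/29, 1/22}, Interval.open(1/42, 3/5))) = ProductSet({-7/8, -3/29, 1/22}, Interval.open(1/42, 3/5))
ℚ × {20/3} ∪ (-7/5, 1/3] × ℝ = (ℚ × {20/3}) ∪ ((-7/5, 1/3] × ℝ)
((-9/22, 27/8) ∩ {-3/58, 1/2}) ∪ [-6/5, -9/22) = [-6/5, -9/22) ∪ {-3/58, 1/2}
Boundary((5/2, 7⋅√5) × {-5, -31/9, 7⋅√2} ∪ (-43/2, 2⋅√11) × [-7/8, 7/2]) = ({-43/2, 2⋅√11} × [-7/8, 7/2]) ∪ ([-43/2, 2⋅√11] × {-7/8, 7/2}) ∪ ([5/2, 7⋅√5] × {-5, -31/9, 7⋅√2})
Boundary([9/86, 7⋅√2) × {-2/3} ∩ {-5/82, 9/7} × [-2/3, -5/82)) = {9/7} × {-2/3}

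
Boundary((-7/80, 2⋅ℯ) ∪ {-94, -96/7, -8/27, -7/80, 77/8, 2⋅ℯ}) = {-94, -96/7, -8/27, -7/80, 77/8, 2⋅ℯ}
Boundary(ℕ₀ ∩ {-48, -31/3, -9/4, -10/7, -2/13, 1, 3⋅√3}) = {1}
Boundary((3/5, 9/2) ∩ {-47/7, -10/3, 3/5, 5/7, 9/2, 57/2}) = {5/7}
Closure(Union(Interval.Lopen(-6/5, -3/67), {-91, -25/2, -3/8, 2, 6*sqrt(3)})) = Union({-91, -25/2, 2, 6*sqrt(3)}, Interval(-6/5, -3/67))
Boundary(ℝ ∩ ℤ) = ℤ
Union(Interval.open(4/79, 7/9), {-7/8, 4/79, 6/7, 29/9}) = Union({-7/8, 6/7, 29/9}, Interval.Ropen(4/79, 7/9))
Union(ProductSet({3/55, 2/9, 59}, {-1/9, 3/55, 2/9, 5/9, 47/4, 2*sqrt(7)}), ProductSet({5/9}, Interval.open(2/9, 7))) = Union(ProductSet({5/9}, Interval.open(2/9, 7)), ProductSet({3/55, 2/9, 59}, {-1/9, 3/55, 2/9, 5/9, 47/4, 2*sqrt(7)}))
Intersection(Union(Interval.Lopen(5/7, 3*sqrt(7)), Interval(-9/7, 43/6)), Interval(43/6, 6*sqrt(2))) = Interval(43/6, 3*sqrt(7))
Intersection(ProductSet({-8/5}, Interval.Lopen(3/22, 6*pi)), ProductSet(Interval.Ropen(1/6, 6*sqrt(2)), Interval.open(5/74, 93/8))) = EmptySet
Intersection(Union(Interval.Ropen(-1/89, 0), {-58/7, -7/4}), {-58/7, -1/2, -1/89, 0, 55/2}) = {-58/7, -1/89}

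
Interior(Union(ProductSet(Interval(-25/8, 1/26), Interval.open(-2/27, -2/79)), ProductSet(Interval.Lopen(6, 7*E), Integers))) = ProductSet(Interval.open(-25/8, 1/26), Union(Complement(Interval.open(-2/27, -2/79), Integers), Interval.open(-2/27, -2/79)))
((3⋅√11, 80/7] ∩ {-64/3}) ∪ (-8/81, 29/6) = (-8/81, 29/6)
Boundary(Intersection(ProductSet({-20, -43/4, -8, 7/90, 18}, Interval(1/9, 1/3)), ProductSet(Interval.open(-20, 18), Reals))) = ProductSet({-43/4, -8, 7/90}, Interval(1/9, 1/3))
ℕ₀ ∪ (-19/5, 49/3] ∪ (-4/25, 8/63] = (-19/5, 49/3] ∪ ℕ₀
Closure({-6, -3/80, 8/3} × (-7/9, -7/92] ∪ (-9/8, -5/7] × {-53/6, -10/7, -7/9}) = ({-6, -3/80, 8/3} × [-7/9, -7/92]) ∪ ([-9/8, -5/7] × {-53/6, -10/7, -7/9})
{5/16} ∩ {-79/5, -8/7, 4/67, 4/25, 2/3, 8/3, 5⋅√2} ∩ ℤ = ∅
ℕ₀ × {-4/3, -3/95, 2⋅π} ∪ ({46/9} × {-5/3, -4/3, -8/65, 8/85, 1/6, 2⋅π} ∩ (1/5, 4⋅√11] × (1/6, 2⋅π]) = ({46/9} × {2⋅π}) ∪ (ℕ₀ × {-4/3, -3/95, 2⋅π})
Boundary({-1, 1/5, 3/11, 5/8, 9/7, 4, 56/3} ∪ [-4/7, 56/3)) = {-1, -4/7, 56/3}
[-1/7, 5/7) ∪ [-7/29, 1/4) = [-7/29, 5/7)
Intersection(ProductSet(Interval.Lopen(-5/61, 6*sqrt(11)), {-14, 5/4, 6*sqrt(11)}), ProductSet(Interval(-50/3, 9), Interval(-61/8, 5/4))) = ProductSet(Interval.Lopen(-5/61, 9), {5/4})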